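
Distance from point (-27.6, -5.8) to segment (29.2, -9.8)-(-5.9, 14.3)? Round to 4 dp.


Project P onto AB: t = 1 (clamped to [0,1])
Closest point on segment: (-5.9, 14.3)
Distance: 29.5787

29.5787


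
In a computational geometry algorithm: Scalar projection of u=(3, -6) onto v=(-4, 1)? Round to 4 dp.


u.v = -18, |v| = sqrt(17) = 4.1231
Scalar projection = u.v / |v| = -18 / sqrt(17) = -4.3656

-4.3656


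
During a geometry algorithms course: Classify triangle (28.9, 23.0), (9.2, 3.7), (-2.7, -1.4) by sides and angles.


Side lengths squared: AB^2=760.58, BC^2=167.62, CA^2=1593.92
Sorted: [167.62, 760.58, 1593.92]
By sides: Scalene, By angles: Obtuse

Scalene, Obtuse


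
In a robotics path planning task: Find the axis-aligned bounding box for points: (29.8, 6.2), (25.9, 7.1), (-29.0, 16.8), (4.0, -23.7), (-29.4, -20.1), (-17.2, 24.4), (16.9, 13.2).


x range: [-29.4, 29.8]
y range: [-23.7, 24.4]
Bounding box: (-29.4,-23.7) to (29.8,24.4)

(-29.4,-23.7) to (29.8,24.4)


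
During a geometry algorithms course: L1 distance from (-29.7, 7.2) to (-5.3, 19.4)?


|(-29.7)-(-5.3)| + |7.2-19.4| = 24.4 + 12.2 = 36.6

36.6


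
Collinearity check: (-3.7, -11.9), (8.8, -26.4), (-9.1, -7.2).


Cross product: (8.8-(-3.7))*((-7.2)-(-11.9)) - ((-26.4)-(-11.9))*((-9.1)-(-3.7))
= -19.55

No, not collinear


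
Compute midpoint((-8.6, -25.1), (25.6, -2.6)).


M = (((-8.6)+25.6)/2, ((-25.1)+(-2.6))/2)
= (8.5, -13.85)

(8.5, -13.85)


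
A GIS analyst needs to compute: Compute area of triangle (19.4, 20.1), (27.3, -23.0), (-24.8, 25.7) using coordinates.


Area = |x_A(y_B-y_C) + x_B(y_C-y_A) + x_C(y_A-y_B)|/2
= |(-944.78) + 152.88 + (-1068.88)|/2
= 1860.78/2 = 930.39

930.39


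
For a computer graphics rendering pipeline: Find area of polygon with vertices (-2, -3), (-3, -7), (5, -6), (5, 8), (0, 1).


Shoelace sum: ((-2)*(-7) - (-3)*(-3)) + ((-3)*(-6) - 5*(-7)) + (5*8 - 5*(-6)) + (5*1 - 0*8) + (0*(-3) - (-2)*1)
= 135
Area = |135|/2 = 67.5

67.5


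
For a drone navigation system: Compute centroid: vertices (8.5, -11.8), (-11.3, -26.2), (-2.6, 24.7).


Centroid = ((x_A+x_B+x_C)/3, (y_A+y_B+y_C)/3)
= ((8.5+(-11.3)+(-2.6))/3, ((-11.8)+(-26.2)+24.7)/3)
= (-1.8, -4.4333)

(-1.8, -4.4333)


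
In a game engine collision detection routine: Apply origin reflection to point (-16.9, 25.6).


Reflection over origin: (x,y) -> (-x,-y)
(-16.9, 25.6) -> (16.9, -25.6)

(16.9, -25.6)


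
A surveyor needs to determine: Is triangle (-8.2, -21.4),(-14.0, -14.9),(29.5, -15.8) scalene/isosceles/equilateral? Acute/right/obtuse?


Side lengths squared: AB^2=75.89, BC^2=1893.06, CA^2=1452.65
Sorted: [75.89, 1452.65, 1893.06]
By sides: Scalene, By angles: Obtuse

Scalene, Obtuse


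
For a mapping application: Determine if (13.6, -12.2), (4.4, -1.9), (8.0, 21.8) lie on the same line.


Cross product: (4.4-13.6)*(21.8-(-12.2)) - ((-1.9)-(-12.2))*(8-13.6)
= -255.12

No, not collinear


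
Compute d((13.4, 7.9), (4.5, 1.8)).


dx=-8.9, dy=-6.1
d^2 = (-8.9)^2 + (-6.1)^2 = 116.42
d = sqrt(116.42) = 10.7898

10.7898


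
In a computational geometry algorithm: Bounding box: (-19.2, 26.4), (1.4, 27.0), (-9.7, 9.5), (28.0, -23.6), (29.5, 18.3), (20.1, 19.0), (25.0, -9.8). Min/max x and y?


x range: [-19.2, 29.5]
y range: [-23.6, 27]
Bounding box: (-19.2,-23.6) to (29.5,27)

(-19.2,-23.6) to (29.5,27)


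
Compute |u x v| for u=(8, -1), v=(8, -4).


|u x v| = |8*(-4) - (-1)*8|
= |(-32) - (-8)| = 24

24


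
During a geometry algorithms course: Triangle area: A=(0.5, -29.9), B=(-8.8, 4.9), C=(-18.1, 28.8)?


Area = |x_A(y_B-y_C) + x_B(y_C-y_A) + x_C(y_A-y_B)|/2
= |(-11.95) + (-516.56) + 629.88|/2
= 101.37/2 = 50.685

50.685


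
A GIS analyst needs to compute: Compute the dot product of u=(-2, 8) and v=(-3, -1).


u . v = u_x*v_x + u_y*v_y = (-2)*(-3) + 8*(-1)
= 6 + (-8) = -2

-2


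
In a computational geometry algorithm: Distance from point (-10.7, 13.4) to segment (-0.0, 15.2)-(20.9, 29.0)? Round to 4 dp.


Project P onto AB: t = 0 (clamped to [0,1])
Closest point on segment: (0, 15.2)
Distance: 10.8503

10.8503


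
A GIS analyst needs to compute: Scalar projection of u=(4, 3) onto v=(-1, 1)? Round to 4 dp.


u.v = -1, |v| = sqrt(2) = 1.4142
Scalar projection = u.v / |v| = -1 / sqrt(2) = -0.7071

-0.7071


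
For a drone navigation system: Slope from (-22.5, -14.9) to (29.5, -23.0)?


slope = (y2-y1)/(x2-x1) = ((-23)-(-14.9))/(29.5-(-22.5)) = (-8.1)/52 = -0.1558

-0.1558


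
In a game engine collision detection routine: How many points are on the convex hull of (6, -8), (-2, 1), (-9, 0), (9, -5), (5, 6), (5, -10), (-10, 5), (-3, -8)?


Convex hull vertices (CCW): (-10, 5), (-9, 0), (-3, -8), (5, -10), (9, -5), (5, 6)
Count = 6

6


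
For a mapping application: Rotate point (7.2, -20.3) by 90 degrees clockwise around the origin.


90° CW: (x,y) -> (y, -x)
(7.2,-20.3) -> (-20.3, -7.2)

(-20.3, -7.2)


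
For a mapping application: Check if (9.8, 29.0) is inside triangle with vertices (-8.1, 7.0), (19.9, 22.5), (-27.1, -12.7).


Cross products: AB x AP = 338.55, BC x BP = -661.02, CA x CP = 65.37
All same sign? no

No, outside


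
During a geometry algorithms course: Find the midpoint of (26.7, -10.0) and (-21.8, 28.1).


M = ((26.7+(-21.8))/2, ((-10)+28.1)/2)
= (2.45, 9.05)

(2.45, 9.05)


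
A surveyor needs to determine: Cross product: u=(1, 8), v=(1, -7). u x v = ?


u x v = u_x*v_y - u_y*v_x = 1*(-7) - 8*1
= (-7) - 8 = -15

-15


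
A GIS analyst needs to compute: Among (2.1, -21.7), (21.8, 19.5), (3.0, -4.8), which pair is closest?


d(P0,P1) = 45.6676, d(P0,P2) = 16.9239, d(P1,P2) = 30.7234
Closest: P0 and P2

Closest pair: (2.1, -21.7) and (3.0, -4.8), distance = 16.9239


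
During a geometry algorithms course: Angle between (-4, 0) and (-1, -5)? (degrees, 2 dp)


u.v = 4, |u| = sqrt(16) = 4, |v| = sqrt(26) = 5.099
cos(theta) = u.v/(|u||v|) = 4/sqrt(416) = 0.196116
theta = acos(0.196116) = 78.69 degrees

78.69 degrees


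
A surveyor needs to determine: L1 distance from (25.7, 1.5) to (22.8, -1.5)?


|25.7-22.8| + |1.5-(-1.5)| = 2.9 + 3 = 5.9

5.9


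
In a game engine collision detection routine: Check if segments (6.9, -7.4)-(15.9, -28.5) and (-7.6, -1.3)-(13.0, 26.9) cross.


Cross products: d1=-534.56, d2=-1223.02, d3=-251.05, d4=437.41
d1*d2 < 0 and d3*d4 < 0? no

No, they don't intersect


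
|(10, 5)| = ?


|u| = sqrt(10^2 + 5^2) = sqrt(125) = 11.1803

11.1803


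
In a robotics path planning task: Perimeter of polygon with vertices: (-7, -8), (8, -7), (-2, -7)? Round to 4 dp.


Sides: (-7, -8)->(8, -7): sqrt(226) = 15.033296, (8, -7)->(-2, -7): sqrt(100) = 10, (-2, -7)->(-7, -8): sqrt(26) = 5.09902
Sum = 30.132316
Perimeter = 30.1323

30.1323


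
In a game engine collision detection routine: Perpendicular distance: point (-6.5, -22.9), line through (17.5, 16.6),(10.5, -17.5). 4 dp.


|cross product| = 541.9
|line direction| = sqrt(1211.81) = 34.8111
Distance = 541.9/sqrt(1211.81) = 15.5669

15.5669


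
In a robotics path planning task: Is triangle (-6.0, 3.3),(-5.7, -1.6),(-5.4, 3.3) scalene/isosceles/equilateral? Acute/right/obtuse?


Side lengths squared: AB^2=24.1, BC^2=24.1, CA^2=0.36
Sorted: [0.36, 24.1, 24.1]
By sides: Isosceles, By angles: Acute

Isosceles, Acute


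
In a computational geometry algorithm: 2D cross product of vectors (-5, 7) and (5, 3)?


u x v = u_x*v_y - u_y*v_x = (-5)*3 - 7*5
= (-15) - 35 = -50

-50


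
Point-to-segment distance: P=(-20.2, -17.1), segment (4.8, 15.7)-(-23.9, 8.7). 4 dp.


Project P onto AB: t = 1 (clamped to [0,1])
Closest point on segment: (-23.9, 8.7)
Distance: 26.064

26.064


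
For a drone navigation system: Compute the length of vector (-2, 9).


|u| = sqrt((-2)^2 + 9^2) = sqrt(85) = 9.2195

9.2195


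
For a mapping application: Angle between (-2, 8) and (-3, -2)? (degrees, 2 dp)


u.v = -10, |u| = sqrt(68) = 8.2462, |v| = sqrt(13) = 3.6056
cos(theta) = u.v/(|u||v|) = -10/sqrt(884) = -0.336336
theta = acos(-0.336336) = 109.65 degrees

109.65 degrees


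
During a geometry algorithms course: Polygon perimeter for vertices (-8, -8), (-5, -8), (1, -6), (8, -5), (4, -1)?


Sides: (-8, -8)->(-5, -8): sqrt(9) = 3, (-5, -8)->(1, -6): sqrt(40) = 6.324555, (1, -6)->(8, -5): sqrt(50) = 7.071068, (8, -5)->(4, -1): sqrt(32) = 5.656854, (4, -1)->(-8, -8): sqrt(193) = 13.892444
Sum = 35.944921
Perimeter = 35.9449

35.9449


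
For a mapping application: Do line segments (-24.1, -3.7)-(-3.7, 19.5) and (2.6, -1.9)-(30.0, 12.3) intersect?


Cross products: d1=329.82, d2=675.82, d3=-582.72, d4=-928.72
d1*d2 < 0 and d3*d4 < 0? no

No, they don't intersect


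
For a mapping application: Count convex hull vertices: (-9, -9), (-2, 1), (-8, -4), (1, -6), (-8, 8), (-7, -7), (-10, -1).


Convex hull vertices (CCW): (-10, -1), (-9, -9), (1, -6), (-2, 1), (-8, 8)
Count = 5

5


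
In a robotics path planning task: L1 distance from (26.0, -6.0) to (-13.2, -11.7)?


|26-(-13.2)| + |(-6)-(-11.7)| = 39.2 + 5.7 = 44.9

44.9


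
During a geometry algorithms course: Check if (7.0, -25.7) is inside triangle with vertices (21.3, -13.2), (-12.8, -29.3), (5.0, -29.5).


Cross products: AB x AP = 196.02, BC x BP = 68.04, CA x CP = 29.34
All same sign? yes

Yes, inside


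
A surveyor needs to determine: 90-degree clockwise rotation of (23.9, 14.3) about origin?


90° CW: (x,y) -> (y, -x)
(23.9,14.3) -> (14.3, -23.9)

(14.3, -23.9)


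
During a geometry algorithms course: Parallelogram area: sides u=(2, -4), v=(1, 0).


|u x v| = |2*0 - (-4)*1|
= |0 - (-4)| = 4

4


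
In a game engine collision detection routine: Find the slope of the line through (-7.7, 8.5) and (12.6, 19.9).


slope = (y2-y1)/(x2-x1) = (19.9-8.5)/(12.6-(-7.7)) = 11.4/20.3 = 0.5616

0.5616


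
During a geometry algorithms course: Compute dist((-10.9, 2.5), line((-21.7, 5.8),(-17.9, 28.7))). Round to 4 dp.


|cross product| = 259.86
|line direction| = sqrt(538.85) = 23.2131
Distance = 259.86/sqrt(538.85) = 11.1945

11.1945


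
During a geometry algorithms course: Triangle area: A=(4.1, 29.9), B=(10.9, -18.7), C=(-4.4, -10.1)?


Area = |x_A(y_B-y_C) + x_B(y_C-y_A) + x_C(y_A-y_B)|/2
= |(-35.26) + (-436) + (-213.84)|/2
= 685.1/2 = 342.55

342.55


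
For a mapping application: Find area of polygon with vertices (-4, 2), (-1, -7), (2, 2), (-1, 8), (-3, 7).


Shoelace sum: ((-4)*(-7) - (-1)*2) + ((-1)*2 - 2*(-7)) + (2*8 - (-1)*2) + ((-1)*7 - (-3)*8) + ((-3)*2 - (-4)*7)
= 99
Area = |99|/2 = 49.5

49.5


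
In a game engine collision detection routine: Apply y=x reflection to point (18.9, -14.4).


Reflection over y=x: (x,y) -> (y,x)
(18.9, -14.4) -> (-14.4, 18.9)

(-14.4, 18.9)


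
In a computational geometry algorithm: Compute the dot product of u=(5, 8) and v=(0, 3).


u . v = u_x*v_x + u_y*v_y = 5*0 + 8*3
= 0 + 24 = 24

24


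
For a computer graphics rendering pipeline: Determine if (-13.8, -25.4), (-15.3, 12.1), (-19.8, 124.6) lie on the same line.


Cross product: ((-15.3)-(-13.8))*(124.6-(-25.4)) - (12.1-(-25.4))*((-19.8)-(-13.8))
= 0

Yes, collinear


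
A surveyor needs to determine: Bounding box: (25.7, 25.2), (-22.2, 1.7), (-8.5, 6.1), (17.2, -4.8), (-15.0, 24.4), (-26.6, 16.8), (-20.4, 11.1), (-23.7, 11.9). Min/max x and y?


x range: [-26.6, 25.7]
y range: [-4.8, 25.2]
Bounding box: (-26.6,-4.8) to (25.7,25.2)

(-26.6,-4.8) to (25.7,25.2)


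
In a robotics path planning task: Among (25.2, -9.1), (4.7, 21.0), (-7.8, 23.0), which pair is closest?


d(P0,P1) = 36.4179, d(P0,P2) = 46.0371, d(P1,P2) = 12.659
Closest: P1 and P2

Closest pair: (4.7, 21.0) and (-7.8, 23.0), distance = 12.659


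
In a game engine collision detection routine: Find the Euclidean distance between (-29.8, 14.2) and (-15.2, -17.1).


dx=14.6, dy=-31.3
d^2 = 14.6^2 + (-31.3)^2 = 1192.85
d = sqrt(1192.85) = 34.5377

34.5377


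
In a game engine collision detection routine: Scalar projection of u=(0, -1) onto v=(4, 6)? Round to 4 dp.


u.v = -6, |v| = sqrt(52) = 7.2111
Scalar projection = u.v / |v| = -6 / sqrt(52) = -0.8321

-0.8321


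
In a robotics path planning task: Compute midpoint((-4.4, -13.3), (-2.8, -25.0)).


M = (((-4.4)+(-2.8))/2, ((-13.3)+(-25))/2)
= (-3.6, -19.15)

(-3.6, -19.15)


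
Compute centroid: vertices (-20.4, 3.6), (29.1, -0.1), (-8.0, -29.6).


Centroid = ((x_A+x_B+x_C)/3, (y_A+y_B+y_C)/3)
= (((-20.4)+29.1+(-8))/3, (3.6+(-0.1)+(-29.6))/3)
= (0.2333, -8.7)

(0.2333, -8.7)


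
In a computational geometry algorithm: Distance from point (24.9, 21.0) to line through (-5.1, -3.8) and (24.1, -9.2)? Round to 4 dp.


|cross product| = 886.16
|line direction| = sqrt(881.8) = 29.6951
Distance = 886.16/sqrt(881.8) = 29.8419

29.8419


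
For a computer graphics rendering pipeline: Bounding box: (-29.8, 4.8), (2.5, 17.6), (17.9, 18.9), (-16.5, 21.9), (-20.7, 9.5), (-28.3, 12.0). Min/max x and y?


x range: [-29.8, 17.9]
y range: [4.8, 21.9]
Bounding box: (-29.8,4.8) to (17.9,21.9)

(-29.8,4.8) to (17.9,21.9)


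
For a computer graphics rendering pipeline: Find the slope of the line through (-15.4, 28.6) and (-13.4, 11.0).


slope = (y2-y1)/(x2-x1) = (11-28.6)/((-13.4)-(-15.4)) = (-17.6)/2 = -8.8

-8.8


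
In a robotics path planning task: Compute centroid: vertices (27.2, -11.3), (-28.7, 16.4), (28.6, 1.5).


Centroid = ((x_A+x_B+x_C)/3, (y_A+y_B+y_C)/3)
= ((27.2+(-28.7)+28.6)/3, ((-11.3)+16.4+1.5)/3)
= (9.0333, 2.2)

(9.0333, 2.2)


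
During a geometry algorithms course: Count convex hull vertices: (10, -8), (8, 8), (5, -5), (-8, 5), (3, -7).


Convex hull vertices (CCW): (-8, 5), (3, -7), (10, -8), (8, 8)
Count = 4

4


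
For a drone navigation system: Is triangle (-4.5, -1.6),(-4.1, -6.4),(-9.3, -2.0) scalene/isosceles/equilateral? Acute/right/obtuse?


Side lengths squared: AB^2=23.2, BC^2=46.4, CA^2=23.2
Sorted: [23.2, 23.2, 46.4]
By sides: Isosceles, By angles: Right

Isosceles, Right


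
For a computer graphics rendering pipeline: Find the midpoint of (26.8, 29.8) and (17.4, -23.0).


M = ((26.8+17.4)/2, (29.8+(-23))/2)
= (22.1, 3.4)

(22.1, 3.4)


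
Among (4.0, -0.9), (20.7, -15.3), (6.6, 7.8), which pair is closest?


d(P0,P1) = 22.0511, d(P0,P2) = 9.0802, d(P1,P2) = 27.0633
Closest: P0 and P2

Closest pair: (4.0, -0.9) and (6.6, 7.8), distance = 9.0802


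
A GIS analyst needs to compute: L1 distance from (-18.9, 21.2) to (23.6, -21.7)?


|(-18.9)-23.6| + |21.2-(-21.7)| = 42.5 + 42.9 = 85.4

85.4


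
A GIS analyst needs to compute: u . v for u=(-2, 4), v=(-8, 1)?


u . v = u_x*v_x + u_y*v_y = (-2)*(-8) + 4*1
= 16 + 4 = 20

20


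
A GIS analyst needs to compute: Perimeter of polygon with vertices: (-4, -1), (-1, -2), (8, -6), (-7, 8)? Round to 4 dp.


Sides: (-4, -1)->(-1, -2): sqrt(10) = 3.162278, (-1, -2)->(8, -6): sqrt(97) = 9.848858, (8, -6)->(-7, 8): sqrt(421) = 20.518285, (-7, 8)->(-4, -1): sqrt(90) = 9.486833
Sum = 43.016254
Perimeter = 43.0163

43.0163


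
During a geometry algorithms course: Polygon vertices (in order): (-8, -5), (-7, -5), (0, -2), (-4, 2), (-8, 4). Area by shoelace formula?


Shoelace sum: ((-8)*(-5) - (-7)*(-5)) + ((-7)*(-2) - 0*(-5)) + (0*2 - (-4)*(-2)) + ((-4)*4 - (-8)*2) + ((-8)*(-5) - (-8)*4)
= 83
Area = |83|/2 = 41.5

41.5


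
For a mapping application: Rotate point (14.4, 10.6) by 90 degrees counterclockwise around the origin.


90° CCW: (x,y) -> (-y, x)
(14.4,10.6) -> (-10.6, 14.4)

(-10.6, 14.4)


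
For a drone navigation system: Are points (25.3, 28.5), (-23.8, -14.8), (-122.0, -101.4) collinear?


Cross product: ((-23.8)-25.3)*((-101.4)-28.5) - ((-14.8)-28.5)*((-122)-25.3)
= 0

Yes, collinear


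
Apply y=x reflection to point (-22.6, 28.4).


Reflection over y=x: (x,y) -> (y,x)
(-22.6, 28.4) -> (28.4, -22.6)

(28.4, -22.6)


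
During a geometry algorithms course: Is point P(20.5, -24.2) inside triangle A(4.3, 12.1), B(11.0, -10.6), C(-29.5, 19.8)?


Cross products: AB x AP = 124.53, BC x BP = 262, CA x CP = -1102.2
All same sign? no

No, outside


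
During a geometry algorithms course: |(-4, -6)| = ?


|u| = sqrt((-4)^2 + (-6)^2) = sqrt(52) = 7.2111

7.2111


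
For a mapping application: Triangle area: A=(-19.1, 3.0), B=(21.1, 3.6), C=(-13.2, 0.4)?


Area = |x_A(y_B-y_C) + x_B(y_C-y_A) + x_C(y_A-y_B)|/2
= |(-61.12) + (-54.86) + 7.92|/2
= 108.06/2 = 54.03

54.03


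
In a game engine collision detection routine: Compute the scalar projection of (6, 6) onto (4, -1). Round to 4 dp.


u.v = 18, |v| = sqrt(17) = 4.1231
Scalar projection = u.v / |v| = 18 / sqrt(17) = 4.3656

4.3656


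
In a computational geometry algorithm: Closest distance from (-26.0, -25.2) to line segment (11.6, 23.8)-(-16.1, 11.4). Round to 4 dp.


Project P onto AB: t = 1 (clamped to [0,1])
Closest point on segment: (-16.1, 11.4)
Distance: 37.9153

37.9153


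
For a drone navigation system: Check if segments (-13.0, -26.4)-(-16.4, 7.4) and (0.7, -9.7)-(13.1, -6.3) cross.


Cross products: d1=-160.5, d2=270.18, d3=-519.84, d4=-950.52
d1*d2 < 0 and d3*d4 < 0? no

No, they don't intersect


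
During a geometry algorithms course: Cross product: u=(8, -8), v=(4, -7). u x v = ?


u x v = u_x*v_y - u_y*v_x = 8*(-7) - (-8)*4
= (-56) - (-32) = -24

-24


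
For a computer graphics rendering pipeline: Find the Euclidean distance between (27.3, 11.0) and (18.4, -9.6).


dx=-8.9, dy=-20.6
d^2 = (-8.9)^2 + (-20.6)^2 = 503.57
d = sqrt(503.57) = 22.4404

22.4404


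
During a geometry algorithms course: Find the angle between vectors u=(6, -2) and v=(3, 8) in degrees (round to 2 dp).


u.v = 2, |u| = sqrt(40) = 6.3246, |v| = sqrt(73) = 8.544
cos(theta) = u.v/(|u||v|) = 2/sqrt(2920) = 0.037012
theta = acos(0.037012) = 87.88 degrees

87.88 degrees


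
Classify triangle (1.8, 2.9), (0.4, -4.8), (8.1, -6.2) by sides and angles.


Side lengths squared: AB^2=61.25, BC^2=61.25, CA^2=122.5
Sorted: [61.25, 61.25, 122.5]
By sides: Isosceles, By angles: Right

Isosceles, Right


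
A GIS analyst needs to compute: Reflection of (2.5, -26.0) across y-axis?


Reflection over y-axis: (x,y) -> (-x,y)
(2.5, -26) -> (-2.5, -26)

(-2.5, -26)


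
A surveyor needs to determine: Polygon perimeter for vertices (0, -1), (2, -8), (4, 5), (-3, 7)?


Sides: (0, -1)->(2, -8): sqrt(53) = 7.28011, (2, -8)->(4, 5): sqrt(173) = 13.152946, (4, 5)->(-3, 7): sqrt(53) = 7.28011, (-3, 7)->(0, -1): sqrt(73) = 8.544004
Sum = 36.25717
Perimeter = 36.2572

36.2572


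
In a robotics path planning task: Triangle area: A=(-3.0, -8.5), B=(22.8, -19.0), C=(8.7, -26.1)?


Area = |x_A(y_B-y_C) + x_B(y_C-y_A) + x_C(y_A-y_B)|/2
= |(-21.3) + (-401.28) + 91.35|/2
= 331.23/2 = 165.615

165.615


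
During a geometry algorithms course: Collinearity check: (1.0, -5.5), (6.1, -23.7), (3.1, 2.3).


Cross product: (6.1-1)*(2.3-(-5.5)) - ((-23.7)-(-5.5))*(3.1-1)
= 78

No, not collinear


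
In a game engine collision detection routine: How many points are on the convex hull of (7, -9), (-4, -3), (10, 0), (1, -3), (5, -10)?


Convex hull vertices (CCW): (-4, -3), (5, -10), (7, -9), (10, 0)
Count = 4

4


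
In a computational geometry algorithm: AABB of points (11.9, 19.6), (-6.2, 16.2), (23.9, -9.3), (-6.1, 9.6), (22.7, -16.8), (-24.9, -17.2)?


x range: [-24.9, 23.9]
y range: [-17.2, 19.6]
Bounding box: (-24.9,-17.2) to (23.9,19.6)

(-24.9,-17.2) to (23.9,19.6)


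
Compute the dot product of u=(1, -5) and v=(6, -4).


u . v = u_x*v_x + u_y*v_y = 1*6 + (-5)*(-4)
= 6 + 20 = 26

26


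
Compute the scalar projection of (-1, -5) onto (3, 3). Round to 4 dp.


u.v = -18, |v| = sqrt(18) = 4.2426
Scalar projection = u.v / |v| = -18 / sqrt(18) = -4.2426

-4.2426


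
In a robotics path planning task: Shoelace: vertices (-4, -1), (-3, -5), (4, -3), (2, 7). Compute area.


Shoelace sum: ((-4)*(-5) - (-3)*(-1)) + ((-3)*(-3) - 4*(-5)) + (4*7 - 2*(-3)) + (2*(-1) - (-4)*7)
= 106
Area = |106|/2 = 53

53


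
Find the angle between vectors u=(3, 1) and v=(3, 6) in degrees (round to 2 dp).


u.v = 15, |u| = sqrt(10) = 3.1623, |v| = sqrt(45) = 6.7082
cos(theta) = u.v/(|u||v|) = 15/sqrt(450) = 0.707107
theta = acos(0.707107) = 45 degrees

45 degrees


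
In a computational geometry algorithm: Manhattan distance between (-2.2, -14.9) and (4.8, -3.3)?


|(-2.2)-4.8| + |(-14.9)-(-3.3)| = 7 + 11.6 = 18.6

18.6


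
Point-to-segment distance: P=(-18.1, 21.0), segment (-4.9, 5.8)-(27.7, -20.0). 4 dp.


Project P onto AB: t = 0 (clamped to [0,1])
Closest point on segment: (-4.9, 5.8)
Distance: 20.1316

20.1316


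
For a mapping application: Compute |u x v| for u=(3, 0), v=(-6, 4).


|u x v| = |3*4 - 0*(-6)|
= |12 - 0| = 12

12


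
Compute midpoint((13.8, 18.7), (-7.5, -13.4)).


M = ((13.8+(-7.5))/2, (18.7+(-13.4))/2)
= (3.15, 2.65)

(3.15, 2.65)


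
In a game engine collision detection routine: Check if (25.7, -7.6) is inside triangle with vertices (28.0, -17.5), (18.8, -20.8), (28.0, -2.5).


Cross products: AB x AP = -98.67, BC x BP = -4.83, CA x CP = -34.5
All same sign? yes

Yes, inside


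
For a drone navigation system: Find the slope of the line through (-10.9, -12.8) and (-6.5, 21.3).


slope = (y2-y1)/(x2-x1) = (21.3-(-12.8))/((-6.5)-(-10.9)) = 34.1/4.4 = 7.75

7.75


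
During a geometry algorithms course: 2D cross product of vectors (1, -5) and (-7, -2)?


u x v = u_x*v_y - u_y*v_x = 1*(-2) - (-5)*(-7)
= (-2) - 35 = -37

-37


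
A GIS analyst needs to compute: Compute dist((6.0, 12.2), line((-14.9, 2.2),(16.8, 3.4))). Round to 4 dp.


|cross product| = 291.92
|line direction| = sqrt(1006.33) = 31.7227
Distance = 291.92/sqrt(1006.33) = 9.2022

9.2022


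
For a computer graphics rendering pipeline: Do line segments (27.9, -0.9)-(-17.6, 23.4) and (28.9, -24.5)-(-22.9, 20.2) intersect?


Cross products: d1=-1177.78, d2=-402.67, d3=1049.5, d4=274.39
d1*d2 < 0 and d3*d4 < 0? no

No, they don't intersect


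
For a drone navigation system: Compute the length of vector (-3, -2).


|u| = sqrt((-3)^2 + (-2)^2) = sqrt(13) = 3.6056

3.6056


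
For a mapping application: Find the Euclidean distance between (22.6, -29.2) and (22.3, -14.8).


dx=-0.3, dy=14.4
d^2 = (-0.3)^2 + 14.4^2 = 207.45
d = sqrt(207.45) = 14.4031

14.4031


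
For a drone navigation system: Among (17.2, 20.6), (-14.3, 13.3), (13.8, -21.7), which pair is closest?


d(P0,P1) = 32.3348, d(P0,P2) = 42.4364, d(P1,P2) = 44.8844
Closest: P0 and P1

Closest pair: (17.2, 20.6) and (-14.3, 13.3), distance = 32.3348


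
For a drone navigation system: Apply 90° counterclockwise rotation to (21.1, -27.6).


90° CCW: (x,y) -> (-y, x)
(21.1,-27.6) -> (27.6, 21.1)

(27.6, 21.1)


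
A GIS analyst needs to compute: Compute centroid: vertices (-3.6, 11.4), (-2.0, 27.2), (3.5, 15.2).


Centroid = ((x_A+x_B+x_C)/3, (y_A+y_B+y_C)/3)
= (((-3.6)+(-2)+3.5)/3, (11.4+27.2+15.2)/3)
= (-0.7, 17.9333)

(-0.7, 17.9333)


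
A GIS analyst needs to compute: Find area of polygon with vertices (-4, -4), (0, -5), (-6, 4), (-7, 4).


Shoelace sum: ((-4)*(-5) - 0*(-4)) + (0*4 - (-6)*(-5)) + ((-6)*4 - (-7)*4) + ((-7)*(-4) - (-4)*4)
= 38
Area = |38|/2 = 19

19


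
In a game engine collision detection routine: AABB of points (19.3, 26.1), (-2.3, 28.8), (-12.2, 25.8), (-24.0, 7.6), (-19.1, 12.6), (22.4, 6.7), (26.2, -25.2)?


x range: [-24, 26.2]
y range: [-25.2, 28.8]
Bounding box: (-24,-25.2) to (26.2,28.8)

(-24,-25.2) to (26.2,28.8)


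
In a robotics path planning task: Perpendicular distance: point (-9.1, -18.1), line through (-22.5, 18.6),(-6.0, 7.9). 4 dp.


|cross product| = 462.17
|line direction| = sqrt(386.74) = 19.6657
Distance = 462.17/sqrt(386.74) = 23.5013

23.5013


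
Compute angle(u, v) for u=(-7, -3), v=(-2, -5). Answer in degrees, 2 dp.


u.v = 29, |u| = sqrt(58) = 7.6158, |v| = sqrt(29) = 5.3852
cos(theta) = u.v/(|u||v|) = 29/sqrt(1682) = 0.707107
theta = acos(0.707107) = 45 degrees

45 degrees


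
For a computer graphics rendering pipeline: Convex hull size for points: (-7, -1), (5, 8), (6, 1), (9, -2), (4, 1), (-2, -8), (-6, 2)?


Convex hull vertices (CCW): (-7, -1), (-2, -8), (9, -2), (5, 8), (-6, 2)
Count = 5

5


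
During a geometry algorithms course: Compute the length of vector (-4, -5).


|u| = sqrt((-4)^2 + (-5)^2) = sqrt(41) = 6.4031

6.4031


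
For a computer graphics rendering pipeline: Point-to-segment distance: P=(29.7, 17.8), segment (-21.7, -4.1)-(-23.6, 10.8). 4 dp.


Project P onto AB: t = 1 (clamped to [0,1])
Closest point on segment: (-23.6, 10.8)
Distance: 53.7577

53.7577


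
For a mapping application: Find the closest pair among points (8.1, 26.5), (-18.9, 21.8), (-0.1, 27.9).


d(P0,P1) = 27.406, d(P0,P2) = 8.3187, d(P1,P2) = 19.7649
Closest: P0 and P2

Closest pair: (8.1, 26.5) and (-0.1, 27.9), distance = 8.3187


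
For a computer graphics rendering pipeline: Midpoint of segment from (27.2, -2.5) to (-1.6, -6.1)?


M = ((27.2+(-1.6))/2, ((-2.5)+(-6.1))/2)
= (12.8, -4.3)

(12.8, -4.3)


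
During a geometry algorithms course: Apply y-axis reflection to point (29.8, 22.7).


Reflection over y-axis: (x,y) -> (-x,y)
(29.8, 22.7) -> (-29.8, 22.7)

(-29.8, 22.7)


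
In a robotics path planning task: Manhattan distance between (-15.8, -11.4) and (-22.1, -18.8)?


|(-15.8)-(-22.1)| + |(-11.4)-(-18.8)| = 6.3 + 7.4 = 13.7

13.7


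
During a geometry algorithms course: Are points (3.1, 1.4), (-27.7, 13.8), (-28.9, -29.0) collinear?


Cross product: ((-27.7)-3.1)*((-29)-1.4) - (13.8-1.4)*((-28.9)-3.1)
= 1333.12

No, not collinear


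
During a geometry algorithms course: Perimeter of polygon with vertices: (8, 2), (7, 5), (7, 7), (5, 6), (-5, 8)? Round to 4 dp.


Sides: (8, 2)->(7, 5): sqrt(10) = 3.162278, (7, 5)->(7, 7): sqrt(4) = 2, (7, 7)->(5, 6): sqrt(5) = 2.236068, (5, 6)->(-5, 8): sqrt(104) = 10.198039, (-5, 8)->(8, 2): sqrt(205) = 14.317821
Sum = 31.914206
Perimeter = 31.9142

31.9142


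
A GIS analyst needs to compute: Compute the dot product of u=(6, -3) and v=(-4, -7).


u . v = u_x*v_x + u_y*v_y = 6*(-4) + (-3)*(-7)
= (-24) + 21 = -3

-3


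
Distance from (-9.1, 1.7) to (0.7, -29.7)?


dx=9.8, dy=-31.4
d^2 = 9.8^2 + (-31.4)^2 = 1082
d = sqrt(1082) = 32.8938

32.8938


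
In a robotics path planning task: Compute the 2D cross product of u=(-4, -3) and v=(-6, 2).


u x v = u_x*v_y - u_y*v_x = (-4)*2 - (-3)*(-6)
= (-8) - 18 = -26

-26


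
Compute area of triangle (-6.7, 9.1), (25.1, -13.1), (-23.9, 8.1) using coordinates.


Area = |x_A(y_B-y_C) + x_B(y_C-y_A) + x_C(y_A-y_B)|/2
= |142.04 + (-25.1) + (-530.58)|/2
= 413.64/2 = 206.82

206.82


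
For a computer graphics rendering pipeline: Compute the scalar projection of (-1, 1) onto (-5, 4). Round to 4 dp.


u.v = 9, |v| = sqrt(41) = 6.4031
Scalar projection = u.v / |v| = 9 / sqrt(41) = 1.4056

1.4056


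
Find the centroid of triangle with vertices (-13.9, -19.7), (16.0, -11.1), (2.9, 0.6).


Centroid = ((x_A+x_B+x_C)/3, (y_A+y_B+y_C)/3)
= (((-13.9)+16+2.9)/3, ((-19.7)+(-11.1)+0.6)/3)
= (1.6667, -10.0667)

(1.6667, -10.0667)


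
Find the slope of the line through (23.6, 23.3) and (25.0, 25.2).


slope = (y2-y1)/(x2-x1) = (25.2-23.3)/(25-23.6) = 1.9/1.4 = 1.3571

1.3571


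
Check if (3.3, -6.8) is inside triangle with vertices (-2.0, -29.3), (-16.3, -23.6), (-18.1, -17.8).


Cross products: AB x AP = -351.96, BC x BP = -143.92, CA x CP = 423.2
All same sign? no

No, outside


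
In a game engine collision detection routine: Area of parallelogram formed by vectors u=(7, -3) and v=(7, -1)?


|u x v| = |7*(-1) - (-3)*7|
= |(-7) - (-21)| = 14

14


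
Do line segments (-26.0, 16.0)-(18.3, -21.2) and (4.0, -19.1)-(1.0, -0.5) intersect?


Cross products: d1=452.7, d2=-259.68, d3=-438.93, d4=273.45
d1*d2 < 0 and d3*d4 < 0? yes

Yes, they intersect


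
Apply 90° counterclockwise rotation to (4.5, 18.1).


90° CCW: (x,y) -> (-y, x)
(4.5,18.1) -> (-18.1, 4.5)

(-18.1, 4.5)


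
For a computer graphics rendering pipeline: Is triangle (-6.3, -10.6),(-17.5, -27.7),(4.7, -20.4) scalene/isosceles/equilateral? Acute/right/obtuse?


Side lengths squared: AB^2=417.85, BC^2=546.13, CA^2=217.04
Sorted: [217.04, 417.85, 546.13]
By sides: Scalene, By angles: Acute

Scalene, Acute


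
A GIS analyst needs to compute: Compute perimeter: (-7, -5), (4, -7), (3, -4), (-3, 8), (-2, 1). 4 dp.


Sides: (-7, -5)->(4, -7): sqrt(125) = 11.18034, (4, -7)->(3, -4): sqrt(10) = 3.162278, (3, -4)->(-3, 8): sqrt(180) = 13.416408, (-3, 8)->(-2, 1): sqrt(50) = 7.071068, (-2, 1)->(-7, -5): sqrt(61) = 7.81025
Sum = 42.640344
Perimeter = 42.6403

42.6403


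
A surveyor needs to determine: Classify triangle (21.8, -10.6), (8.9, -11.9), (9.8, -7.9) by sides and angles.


Side lengths squared: AB^2=168.1, BC^2=16.81, CA^2=151.29
Sorted: [16.81, 151.29, 168.1]
By sides: Scalene, By angles: Right

Scalene, Right


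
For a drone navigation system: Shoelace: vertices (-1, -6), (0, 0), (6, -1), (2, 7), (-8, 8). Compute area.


Shoelace sum: ((-1)*0 - 0*(-6)) + (0*(-1) - 6*0) + (6*7 - 2*(-1)) + (2*8 - (-8)*7) + ((-8)*(-6) - (-1)*8)
= 172
Area = |172|/2 = 86

86


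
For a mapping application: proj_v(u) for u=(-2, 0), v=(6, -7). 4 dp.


u.v = -12, |v| = sqrt(85) = 9.2195
Scalar projection = u.v / |v| = -12 / sqrt(85) = -1.3016

-1.3016


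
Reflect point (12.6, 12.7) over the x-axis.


Reflection over x-axis: (x,y) -> (x,-y)
(12.6, 12.7) -> (12.6, -12.7)

(12.6, -12.7)


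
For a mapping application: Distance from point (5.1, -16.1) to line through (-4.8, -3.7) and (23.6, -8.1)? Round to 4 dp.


|cross product| = 308.6
|line direction| = sqrt(825.92) = 28.7388
Distance = 308.6/sqrt(825.92) = 10.7381

10.7381


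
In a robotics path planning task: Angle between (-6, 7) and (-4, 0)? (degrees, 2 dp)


u.v = 24, |u| = sqrt(85) = 9.2195, |v| = sqrt(16) = 4
cos(theta) = u.v/(|u||v|) = 24/sqrt(1360) = 0.650791
theta = acos(0.650791) = 49.4 degrees

49.4 degrees


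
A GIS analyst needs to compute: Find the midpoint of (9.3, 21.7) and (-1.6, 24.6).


M = ((9.3+(-1.6))/2, (21.7+24.6)/2)
= (3.85, 23.15)

(3.85, 23.15)


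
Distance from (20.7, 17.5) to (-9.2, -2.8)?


dx=-29.9, dy=-20.3
d^2 = (-29.9)^2 + (-20.3)^2 = 1306.1
d = sqrt(1306.1) = 36.14

36.14


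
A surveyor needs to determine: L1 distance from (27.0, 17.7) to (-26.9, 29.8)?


|27-(-26.9)| + |17.7-29.8| = 53.9 + 12.1 = 66

66


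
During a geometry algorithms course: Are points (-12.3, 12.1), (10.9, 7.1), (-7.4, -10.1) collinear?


Cross product: (10.9-(-12.3))*((-10.1)-12.1) - (7.1-12.1)*((-7.4)-(-12.3))
= -490.54

No, not collinear


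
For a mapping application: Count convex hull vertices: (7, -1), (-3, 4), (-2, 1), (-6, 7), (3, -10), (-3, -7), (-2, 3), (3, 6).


Convex hull vertices (CCW): (-6, 7), (-3, -7), (3, -10), (7, -1), (3, 6)
Count = 5

5


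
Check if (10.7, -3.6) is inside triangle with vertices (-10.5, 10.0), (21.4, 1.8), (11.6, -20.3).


Cross products: AB x AP = -260, BC x BP = -183.55, CA x CP = -341.8
All same sign? yes

Yes, inside


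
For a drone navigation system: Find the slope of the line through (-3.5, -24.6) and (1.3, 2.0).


slope = (y2-y1)/(x2-x1) = (2-(-24.6))/(1.3-(-3.5)) = 26.6/4.8 = 5.5417

5.5417


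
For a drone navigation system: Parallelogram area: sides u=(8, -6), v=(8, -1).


|u x v| = |8*(-1) - (-6)*8|
= |(-8) - (-48)| = 40

40


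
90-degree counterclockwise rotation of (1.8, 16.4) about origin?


90° CCW: (x,y) -> (-y, x)
(1.8,16.4) -> (-16.4, 1.8)

(-16.4, 1.8)


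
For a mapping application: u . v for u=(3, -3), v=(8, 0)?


u . v = u_x*v_x + u_y*v_y = 3*8 + (-3)*0
= 24 + 0 = 24

24


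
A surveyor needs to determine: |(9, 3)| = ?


|u| = sqrt(9^2 + 3^2) = sqrt(90) = 9.4868

9.4868


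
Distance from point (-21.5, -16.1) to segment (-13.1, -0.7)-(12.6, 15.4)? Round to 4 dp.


Project P onto AB: t = 0 (clamped to [0,1])
Closest point on segment: (-13.1, -0.7)
Distance: 17.5419

17.5419


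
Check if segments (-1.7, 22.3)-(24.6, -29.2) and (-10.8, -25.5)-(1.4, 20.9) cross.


Cross products: d1=160.92, d2=-1687.7, d3=-1725.79, d4=122.83
d1*d2 < 0 and d3*d4 < 0? yes

Yes, they intersect


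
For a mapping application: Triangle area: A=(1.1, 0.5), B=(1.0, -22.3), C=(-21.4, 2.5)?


Area = |x_A(y_B-y_C) + x_B(y_C-y_A) + x_C(y_A-y_B)|/2
= |(-27.28) + 2 + (-487.92)|/2
= 513.2/2 = 256.6

256.6


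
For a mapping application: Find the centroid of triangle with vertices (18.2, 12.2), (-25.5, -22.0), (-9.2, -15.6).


Centroid = ((x_A+x_B+x_C)/3, (y_A+y_B+y_C)/3)
= ((18.2+(-25.5)+(-9.2))/3, (12.2+(-22)+(-15.6))/3)
= (-5.5, -8.4667)

(-5.5, -8.4667)


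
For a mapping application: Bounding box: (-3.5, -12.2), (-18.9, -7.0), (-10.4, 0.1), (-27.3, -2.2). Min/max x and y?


x range: [-27.3, -3.5]
y range: [-12.2, 0.1]
Bounding box: (-27.3,-12.2) to (-3.5,0.1)

(-27.3,-12.2) to (-3.5,0.1)


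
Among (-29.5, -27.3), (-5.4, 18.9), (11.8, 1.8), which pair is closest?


d(P0,P1) = 52.1081, d(P0,P2) = 50.5223, d(P1,P2) = 24.2539
Closest: P1 and P2

Closest pair: (-5.4, 18.9) and (11.8, 1.8), distance = 24.2539


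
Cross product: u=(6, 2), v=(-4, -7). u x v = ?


u x v = u_x*v_y - u_y*v_x = 6*(-7) - 2*(-4)
= (-42) - (-8) = -34

-34


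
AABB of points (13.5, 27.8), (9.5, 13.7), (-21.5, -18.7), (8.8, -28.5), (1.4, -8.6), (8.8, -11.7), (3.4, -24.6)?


x range: [-21.5, 13.5]
y range: [-28.5, 27.8]
Bounding box: (-21.5,-28.5) to (13.5,27.8)

(-21.5,-28.5) to (13.5,27.8)


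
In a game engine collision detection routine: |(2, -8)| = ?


|u| = sqrt(2^2 + (-8)^2) = sqrt(68) = 8.2462

8.2462


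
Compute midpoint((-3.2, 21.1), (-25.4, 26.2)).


M = (((-3.2)+(-25.4))/2, (21.1+26.2)/2)
= (-14.3, 23.65)

(-14.3, 23.65)


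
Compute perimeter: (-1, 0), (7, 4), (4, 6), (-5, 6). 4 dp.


Sides: (-1, 0)->(7, 4): sqrt(80) = 8.944272, (7, 4)->(4, 6): sqrt(13) = 3.605551, (4, 6)->(-5, 6): sqrt(81) = 9, (-5, 6)->(-1, 0): sqrt(52) = 7.211103
Sum = 28.760926
Perimeter = 28.7609

28.7609


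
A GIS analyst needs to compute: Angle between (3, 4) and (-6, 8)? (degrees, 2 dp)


u.v = 14, |u| = sqrt(25) = 5, |v| = sqrt(100) = 10
cos(theta) = u.v/(|u||v|) = 14/sqrt(2500) = 0.28
theta = acos(0.28) = 73.74 degrees

73.74 degrees


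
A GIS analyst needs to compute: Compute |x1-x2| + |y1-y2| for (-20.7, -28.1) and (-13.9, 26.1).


|(-20.7)-(-13.9)| + |(-28.1)-26.1| = 6.8 + 54.2 = 61

61


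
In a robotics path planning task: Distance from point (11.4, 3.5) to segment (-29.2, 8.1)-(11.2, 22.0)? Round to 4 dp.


Project P onto AB: t = 0.8636 (clamped to [0,1])
Closest point on segment: (5.6875, 20.1034)
Distance: 17.5586

17.5586


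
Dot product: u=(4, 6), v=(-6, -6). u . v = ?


u . v = u_x*v_x + u_y*v_y = 4*(-6) + 6*(-6)
= (-24) + (-36) = -60

-60


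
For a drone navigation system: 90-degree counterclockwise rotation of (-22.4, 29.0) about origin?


90° CCW: (x,y) -> (-y, x)
(-22.4,29) -> (-29, -22.4)

(-29, -22.4)


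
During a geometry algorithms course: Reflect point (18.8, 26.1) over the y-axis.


Reflection over y-axis: (x,y) -> (-x,y)
(18.8, 26.1) -> (-18.8, 26.1)

(-18.8, 26.1)


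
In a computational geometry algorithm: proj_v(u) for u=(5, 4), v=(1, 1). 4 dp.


u.v = 9, |v| = sqrt(2) = 1.4142
Scalar projection = u.v / |v| = 9 / sqrt(2) = 6.364

6.364


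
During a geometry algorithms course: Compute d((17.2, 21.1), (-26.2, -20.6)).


dx=-43.4, dy=-41.7
d^2 = (-43.4)^2 + (-41.7)^2 = 3622.45
d = sqrt(3622.45) = 60.1868

60.1868


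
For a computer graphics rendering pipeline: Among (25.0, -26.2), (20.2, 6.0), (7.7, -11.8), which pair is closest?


d(P0,P1) = 32.5558, d(P0,P2) = 22.5089, d(P1,P2) = 21.7506
Closest: P1 and P2

Closest pair: (20.2, 6.0) and (7.7, -11.8), distance = 21.7506


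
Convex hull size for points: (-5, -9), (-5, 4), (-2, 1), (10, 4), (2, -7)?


Convex hull vertices (CCW): (-5, -9), (2, -7), (10, 4), (-5, 4)
Count = 4

4


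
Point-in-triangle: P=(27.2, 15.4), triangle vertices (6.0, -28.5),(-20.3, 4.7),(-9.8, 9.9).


Cross products: AB x AP = -1858.41, BC x BP = -134.65, CA x CP = 1507.7
All same sign? no

No, outside


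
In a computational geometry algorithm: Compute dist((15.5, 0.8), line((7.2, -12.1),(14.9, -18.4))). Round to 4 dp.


|cross product| = 151.62
|line direction| = sqrt(98.98) = 9.9489
Distance = 151.62/sqrt(98.98) = 15.2399

15.2399


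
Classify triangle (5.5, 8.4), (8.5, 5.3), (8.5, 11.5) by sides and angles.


Side lengths squared: AB^2=18.61, BC^2=38.44, CA^2=18.61
Sorted: [18.61, 18.61, 38.44]
By sides: Isosceles, By angles: Obtuse

Isosceles, Obtuse


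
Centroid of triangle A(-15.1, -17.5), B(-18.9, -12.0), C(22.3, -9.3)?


Centroid = ((x_A+x_B+x_C)/3, (y_A+y_B+y_C)/3)
= (((-15.1)+(-18.9)+22.3)/3, ((-17.5)+(-12)+(-9.3))/3)
= (-3.9, -12.9333)

(-3.9, -12.9333)


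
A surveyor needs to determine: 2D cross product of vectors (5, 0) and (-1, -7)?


u x v = u_x*v_y - u_y*v_x = 5*(-7) - 0*(-1)
= (-35) - 0 = -35

-35


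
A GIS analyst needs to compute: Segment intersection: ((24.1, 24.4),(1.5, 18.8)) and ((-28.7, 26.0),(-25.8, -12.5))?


Cross products: d1=2028.16, d2=1141.82, d3=-331.84, d4=554.5
d1*d2 < 0 and d3*d4 < 0? no

No, they don't intersect


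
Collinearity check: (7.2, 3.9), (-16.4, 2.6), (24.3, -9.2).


Cross product: ((-16.4)-7.2)*((-9.2)-3.9) - (2.6-3.9)*(24.3-7.2)
= 331.39

No, not collinear


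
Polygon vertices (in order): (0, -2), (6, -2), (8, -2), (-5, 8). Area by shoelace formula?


Shoelace sum: (0*(-2) - 6*(-2)) + (6*(-2) - 8*(-2)) + (8*8 - (-5)*(-2)) + ((-5)*(-2) - 0*8)
= 80
Area = |80|/2 = 40

40


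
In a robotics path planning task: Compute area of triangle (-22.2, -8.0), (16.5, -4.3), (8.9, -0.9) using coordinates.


Area = |x_A(y_B-y_C) + x_B(y_C-y_A) + x_C(y_A-y_B)|/2
= |75.48 + 117.15 + (-32.93)|/2
= 159.7/2 = 79.85

79.85


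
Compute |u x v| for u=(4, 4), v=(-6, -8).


|u x v| = |4*(-8) - 4*(-6)|
= |(-32) - (-24)| = 8

8


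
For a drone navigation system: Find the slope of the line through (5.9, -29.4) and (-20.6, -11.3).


slope = (y2-y1)/(x2-x1) = ((-11.3)-(-29.4))/((-20.6)-5.9) = 18.1/(-26.5) = -0.683

-0.683


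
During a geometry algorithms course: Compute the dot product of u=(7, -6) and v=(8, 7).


u . v = u_x*v_x + u_y*v_y = 7*8 + (-6)*7
= 56 + (-42) = 14

14


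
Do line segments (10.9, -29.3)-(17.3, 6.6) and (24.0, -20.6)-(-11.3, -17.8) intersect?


Cross products: d1=343.79, d2=-941.4, d3=-414.61, d4=870.58
d1*d2 < 0 and d3*d4 < 0? yes

Yes, they intersect


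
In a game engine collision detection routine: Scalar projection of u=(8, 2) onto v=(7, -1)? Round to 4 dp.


u.v = 54, |v| = sqrt(50) = 7.0711
Scalar projection = u.v / |v| = 54 / sqrt(50) = 7.6368

7.6368


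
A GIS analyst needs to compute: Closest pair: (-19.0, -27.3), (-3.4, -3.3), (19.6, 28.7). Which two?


d(P0,P1) = 28.6245, d(P0,P2) = 68.0144, d(P1,P2) = 39.4081
Closest: P0 and P1

Closest pair: (-19.0, -27.3) and (-3.4, -3.3), distance = 28.6245


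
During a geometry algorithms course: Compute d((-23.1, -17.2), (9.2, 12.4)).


dx=32.3, dy=29.6
d^2 = 32.3^2 + 29.6^2 = 1919.45
d = sqrt(1919.45) = 43.8115

43.8115


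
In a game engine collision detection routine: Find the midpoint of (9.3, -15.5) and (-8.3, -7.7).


M = ((9.3+(-8.3))/2, ((-15.5)+(-7.7))/2)
= (0.5, -11.6)

(0.5, -11.6)
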